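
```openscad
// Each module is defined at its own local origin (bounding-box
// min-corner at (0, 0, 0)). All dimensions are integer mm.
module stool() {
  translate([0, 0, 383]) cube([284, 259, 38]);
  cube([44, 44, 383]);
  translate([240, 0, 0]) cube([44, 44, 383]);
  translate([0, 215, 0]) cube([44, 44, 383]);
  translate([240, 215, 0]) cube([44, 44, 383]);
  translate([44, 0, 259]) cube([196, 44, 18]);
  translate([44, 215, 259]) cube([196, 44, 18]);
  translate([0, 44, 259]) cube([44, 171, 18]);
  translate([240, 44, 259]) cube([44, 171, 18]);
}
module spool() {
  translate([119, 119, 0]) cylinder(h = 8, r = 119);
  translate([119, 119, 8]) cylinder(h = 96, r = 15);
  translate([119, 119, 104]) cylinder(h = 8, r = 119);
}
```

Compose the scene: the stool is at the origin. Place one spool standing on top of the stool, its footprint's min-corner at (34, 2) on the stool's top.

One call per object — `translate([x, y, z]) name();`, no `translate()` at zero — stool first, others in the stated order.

stool();
translate([34, 2, 421]) spool();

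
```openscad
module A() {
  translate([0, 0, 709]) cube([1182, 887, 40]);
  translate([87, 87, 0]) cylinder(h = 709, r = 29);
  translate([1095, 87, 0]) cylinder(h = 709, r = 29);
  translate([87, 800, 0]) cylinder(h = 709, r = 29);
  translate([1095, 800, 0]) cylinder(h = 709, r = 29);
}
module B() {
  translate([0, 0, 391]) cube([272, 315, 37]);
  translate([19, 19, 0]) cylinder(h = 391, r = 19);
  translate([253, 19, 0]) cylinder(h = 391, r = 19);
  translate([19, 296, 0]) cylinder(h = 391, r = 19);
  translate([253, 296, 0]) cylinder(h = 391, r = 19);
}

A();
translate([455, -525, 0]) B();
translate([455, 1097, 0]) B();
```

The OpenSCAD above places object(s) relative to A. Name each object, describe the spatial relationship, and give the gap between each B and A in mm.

A is a table. B is a stool. Two stools sit around the table at the −y, +y sides. The gap between each stool and the table is 210 mm.

Each stool's nearest face is 210 mm from the table's bounding box.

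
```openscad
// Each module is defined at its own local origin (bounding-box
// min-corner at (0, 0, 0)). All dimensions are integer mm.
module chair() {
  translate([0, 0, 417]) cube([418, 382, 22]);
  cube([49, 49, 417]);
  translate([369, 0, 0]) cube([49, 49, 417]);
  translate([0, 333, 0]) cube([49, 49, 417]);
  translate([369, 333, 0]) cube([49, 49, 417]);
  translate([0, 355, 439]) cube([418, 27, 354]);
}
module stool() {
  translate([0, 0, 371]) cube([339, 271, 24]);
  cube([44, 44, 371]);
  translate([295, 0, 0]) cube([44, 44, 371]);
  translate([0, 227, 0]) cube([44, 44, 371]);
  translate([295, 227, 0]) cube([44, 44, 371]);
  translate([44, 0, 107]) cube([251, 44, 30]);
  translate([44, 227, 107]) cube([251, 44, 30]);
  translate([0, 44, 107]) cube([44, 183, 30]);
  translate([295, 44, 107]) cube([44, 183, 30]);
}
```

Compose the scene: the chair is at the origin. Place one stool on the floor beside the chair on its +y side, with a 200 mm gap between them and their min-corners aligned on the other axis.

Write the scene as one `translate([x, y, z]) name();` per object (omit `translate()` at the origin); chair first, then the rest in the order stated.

chair();
translate([0, 582, 0]) stool();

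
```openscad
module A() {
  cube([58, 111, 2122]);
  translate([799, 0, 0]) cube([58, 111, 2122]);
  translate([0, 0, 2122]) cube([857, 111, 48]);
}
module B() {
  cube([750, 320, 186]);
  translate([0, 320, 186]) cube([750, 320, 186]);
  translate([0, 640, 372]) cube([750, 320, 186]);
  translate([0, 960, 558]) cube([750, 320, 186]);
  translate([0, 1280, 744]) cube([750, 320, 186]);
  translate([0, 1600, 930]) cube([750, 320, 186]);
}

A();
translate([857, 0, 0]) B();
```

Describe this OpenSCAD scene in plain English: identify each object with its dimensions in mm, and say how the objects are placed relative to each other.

A is a rectangular door frame: two vertical jambs of 58×111 mm section, 2122 mm tall, with a clear opening 741 mm wide between their inner faces. A header 48 mm tall and 111 mm deep lies on top of the jambs and spans the full outside width.

B is a straight staircase of 6 solid steps. Each step is 750 mm wide (x), 320 mm deep (y, the going) and 186 mm tall (the rise). The first step rests on the floor; each subsequent step sits one going further in +y and one rise higher in +z, directly behind and above the previous step with no overlap.

The staircase is against the door frame's +x side, with their −y faces flush.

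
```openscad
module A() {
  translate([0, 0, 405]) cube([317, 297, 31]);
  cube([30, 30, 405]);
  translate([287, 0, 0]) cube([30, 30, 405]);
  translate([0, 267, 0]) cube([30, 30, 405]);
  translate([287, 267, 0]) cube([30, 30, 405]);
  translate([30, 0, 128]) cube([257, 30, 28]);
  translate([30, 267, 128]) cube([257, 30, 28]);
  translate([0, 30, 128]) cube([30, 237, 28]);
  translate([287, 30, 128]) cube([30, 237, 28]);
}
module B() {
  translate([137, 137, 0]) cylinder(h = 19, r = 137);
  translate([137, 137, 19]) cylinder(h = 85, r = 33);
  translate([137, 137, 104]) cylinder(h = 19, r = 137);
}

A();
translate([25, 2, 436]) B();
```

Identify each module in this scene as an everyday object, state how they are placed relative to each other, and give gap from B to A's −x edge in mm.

A is a stool. B is a spool. The spool is on top of the stool. The gap from the spool to the stool's −x edge is 25 mm.

The spool's min-x is at 25; the stool's min-x is 0; gap = 25 mm.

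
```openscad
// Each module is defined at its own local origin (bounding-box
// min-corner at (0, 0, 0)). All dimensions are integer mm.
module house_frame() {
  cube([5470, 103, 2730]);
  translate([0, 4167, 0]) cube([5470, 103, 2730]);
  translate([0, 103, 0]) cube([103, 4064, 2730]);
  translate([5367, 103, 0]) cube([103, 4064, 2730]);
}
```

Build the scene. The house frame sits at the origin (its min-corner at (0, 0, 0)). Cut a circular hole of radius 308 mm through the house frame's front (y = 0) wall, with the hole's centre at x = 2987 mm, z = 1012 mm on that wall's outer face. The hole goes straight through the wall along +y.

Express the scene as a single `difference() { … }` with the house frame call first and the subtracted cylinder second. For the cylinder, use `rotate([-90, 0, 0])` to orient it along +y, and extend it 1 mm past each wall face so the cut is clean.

difference() {
  house_frame();
  translate([2987, -1, 1012]) rotate([-90, 0, 0]) cylinder(h = 105, r = 308);
}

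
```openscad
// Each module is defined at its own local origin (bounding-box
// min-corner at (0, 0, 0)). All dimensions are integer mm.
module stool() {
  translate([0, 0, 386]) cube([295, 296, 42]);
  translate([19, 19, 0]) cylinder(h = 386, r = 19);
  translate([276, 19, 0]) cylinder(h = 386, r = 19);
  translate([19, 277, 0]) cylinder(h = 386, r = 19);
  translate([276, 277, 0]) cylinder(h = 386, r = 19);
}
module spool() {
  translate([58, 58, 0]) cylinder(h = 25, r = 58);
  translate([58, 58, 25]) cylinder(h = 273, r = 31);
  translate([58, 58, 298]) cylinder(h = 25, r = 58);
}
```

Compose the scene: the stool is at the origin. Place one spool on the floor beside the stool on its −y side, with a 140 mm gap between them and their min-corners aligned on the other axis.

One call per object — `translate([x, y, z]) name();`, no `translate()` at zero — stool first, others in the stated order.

stool();
translate([0, -256, 0]) spool();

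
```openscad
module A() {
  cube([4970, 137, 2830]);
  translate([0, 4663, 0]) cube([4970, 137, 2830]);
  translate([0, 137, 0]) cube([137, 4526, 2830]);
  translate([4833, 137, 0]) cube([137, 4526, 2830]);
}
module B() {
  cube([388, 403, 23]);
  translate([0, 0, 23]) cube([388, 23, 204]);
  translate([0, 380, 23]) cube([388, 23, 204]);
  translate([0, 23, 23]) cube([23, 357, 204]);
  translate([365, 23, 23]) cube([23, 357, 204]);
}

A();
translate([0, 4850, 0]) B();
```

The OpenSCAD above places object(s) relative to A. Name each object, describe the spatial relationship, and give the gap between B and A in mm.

A is a house frame. B is an open box. The open box is on the floor beside the house frame on its +y side. The gap between the open box and the house frame is 50 mm.

The open box's nearest face is 50 mm from the house frame's +y face.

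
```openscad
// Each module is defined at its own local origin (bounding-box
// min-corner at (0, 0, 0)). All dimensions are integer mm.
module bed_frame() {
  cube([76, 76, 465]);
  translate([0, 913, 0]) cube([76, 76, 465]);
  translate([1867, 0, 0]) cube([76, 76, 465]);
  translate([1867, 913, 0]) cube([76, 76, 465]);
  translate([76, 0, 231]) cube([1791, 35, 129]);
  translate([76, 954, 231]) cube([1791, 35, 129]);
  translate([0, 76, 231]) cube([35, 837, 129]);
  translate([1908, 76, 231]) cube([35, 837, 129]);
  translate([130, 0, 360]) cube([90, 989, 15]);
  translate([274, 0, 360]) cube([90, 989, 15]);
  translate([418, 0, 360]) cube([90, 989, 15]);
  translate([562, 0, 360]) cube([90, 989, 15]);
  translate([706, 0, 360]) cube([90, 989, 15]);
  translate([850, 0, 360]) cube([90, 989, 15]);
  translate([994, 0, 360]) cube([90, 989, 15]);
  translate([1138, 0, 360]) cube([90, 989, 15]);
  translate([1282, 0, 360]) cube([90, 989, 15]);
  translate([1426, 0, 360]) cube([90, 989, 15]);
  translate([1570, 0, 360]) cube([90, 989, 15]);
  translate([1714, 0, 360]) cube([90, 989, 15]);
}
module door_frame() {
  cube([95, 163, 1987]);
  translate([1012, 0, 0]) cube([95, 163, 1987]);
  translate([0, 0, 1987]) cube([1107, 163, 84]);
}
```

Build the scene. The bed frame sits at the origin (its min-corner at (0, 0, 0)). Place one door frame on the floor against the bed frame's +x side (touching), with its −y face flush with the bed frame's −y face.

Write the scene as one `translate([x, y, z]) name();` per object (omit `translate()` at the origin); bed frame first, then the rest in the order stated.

bed_frame();
translate([1943, 0, 0]) door_frame();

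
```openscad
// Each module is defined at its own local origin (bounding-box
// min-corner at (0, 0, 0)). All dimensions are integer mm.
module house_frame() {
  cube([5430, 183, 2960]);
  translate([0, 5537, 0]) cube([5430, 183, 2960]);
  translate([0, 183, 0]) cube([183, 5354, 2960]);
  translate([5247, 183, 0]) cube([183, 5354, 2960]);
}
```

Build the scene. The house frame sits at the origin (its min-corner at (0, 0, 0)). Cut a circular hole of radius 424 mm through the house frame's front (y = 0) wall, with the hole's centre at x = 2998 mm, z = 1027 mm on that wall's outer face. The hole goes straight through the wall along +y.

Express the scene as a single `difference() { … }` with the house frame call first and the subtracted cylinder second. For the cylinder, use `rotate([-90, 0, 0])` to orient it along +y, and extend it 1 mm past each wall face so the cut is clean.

difference() {
  house_frame();
  translate([2998, -1, 1027]) rotate([-90, 0, 0]) cylinder(h = 185, r = 424);
}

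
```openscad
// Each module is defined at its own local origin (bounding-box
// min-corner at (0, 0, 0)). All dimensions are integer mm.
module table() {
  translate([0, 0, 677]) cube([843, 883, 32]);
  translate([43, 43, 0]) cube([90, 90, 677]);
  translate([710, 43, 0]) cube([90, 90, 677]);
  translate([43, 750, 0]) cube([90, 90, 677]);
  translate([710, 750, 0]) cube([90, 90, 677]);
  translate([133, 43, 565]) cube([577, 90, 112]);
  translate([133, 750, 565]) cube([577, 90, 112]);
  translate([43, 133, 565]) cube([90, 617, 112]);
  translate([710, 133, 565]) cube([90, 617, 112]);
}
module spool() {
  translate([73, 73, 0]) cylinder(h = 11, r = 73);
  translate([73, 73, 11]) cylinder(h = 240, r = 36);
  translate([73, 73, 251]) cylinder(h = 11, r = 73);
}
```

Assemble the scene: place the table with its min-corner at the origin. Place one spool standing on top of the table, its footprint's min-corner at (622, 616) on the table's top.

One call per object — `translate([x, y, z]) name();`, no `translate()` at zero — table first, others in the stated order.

table();
translate([622, 616, 709]) spool();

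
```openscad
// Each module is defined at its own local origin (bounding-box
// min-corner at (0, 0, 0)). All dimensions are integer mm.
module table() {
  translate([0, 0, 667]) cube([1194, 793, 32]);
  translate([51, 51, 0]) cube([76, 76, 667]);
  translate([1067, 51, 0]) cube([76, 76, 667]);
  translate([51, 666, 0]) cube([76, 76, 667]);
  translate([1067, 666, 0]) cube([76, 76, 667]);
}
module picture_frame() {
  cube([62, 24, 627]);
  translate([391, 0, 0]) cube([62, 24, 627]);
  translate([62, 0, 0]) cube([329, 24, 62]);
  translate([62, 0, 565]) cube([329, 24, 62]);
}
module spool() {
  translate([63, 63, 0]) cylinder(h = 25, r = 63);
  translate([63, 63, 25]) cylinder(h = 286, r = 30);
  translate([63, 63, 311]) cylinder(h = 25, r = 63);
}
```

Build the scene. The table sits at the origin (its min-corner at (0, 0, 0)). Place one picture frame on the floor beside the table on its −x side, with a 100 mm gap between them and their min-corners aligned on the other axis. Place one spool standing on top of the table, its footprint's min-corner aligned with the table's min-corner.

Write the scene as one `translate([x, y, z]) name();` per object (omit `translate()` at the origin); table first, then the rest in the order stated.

table();
translate([-553, 0, 0]) picture_frame();
translate([0, 0, 699]) spool();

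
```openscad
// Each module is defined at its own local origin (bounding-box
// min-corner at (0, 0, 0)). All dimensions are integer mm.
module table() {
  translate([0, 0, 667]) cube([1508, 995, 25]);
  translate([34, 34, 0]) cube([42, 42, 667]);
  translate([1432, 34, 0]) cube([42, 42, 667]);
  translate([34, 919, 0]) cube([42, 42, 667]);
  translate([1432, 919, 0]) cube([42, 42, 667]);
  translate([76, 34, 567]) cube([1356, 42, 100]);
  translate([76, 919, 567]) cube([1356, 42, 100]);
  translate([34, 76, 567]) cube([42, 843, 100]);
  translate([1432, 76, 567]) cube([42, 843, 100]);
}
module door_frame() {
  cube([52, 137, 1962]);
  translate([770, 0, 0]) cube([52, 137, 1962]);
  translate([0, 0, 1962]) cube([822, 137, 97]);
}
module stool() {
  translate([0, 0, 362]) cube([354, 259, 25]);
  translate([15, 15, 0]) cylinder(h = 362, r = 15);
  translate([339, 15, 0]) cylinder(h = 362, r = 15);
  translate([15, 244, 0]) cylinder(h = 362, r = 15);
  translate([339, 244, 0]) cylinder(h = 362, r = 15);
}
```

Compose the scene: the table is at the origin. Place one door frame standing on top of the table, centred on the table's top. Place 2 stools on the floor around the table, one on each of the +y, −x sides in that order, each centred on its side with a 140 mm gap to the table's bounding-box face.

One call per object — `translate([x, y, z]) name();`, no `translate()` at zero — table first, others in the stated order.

table();
translate([343, 429, 692]) door_frame();
translate([577, 1135, 0]) stool();
translate([-494, 368, 0]) stool();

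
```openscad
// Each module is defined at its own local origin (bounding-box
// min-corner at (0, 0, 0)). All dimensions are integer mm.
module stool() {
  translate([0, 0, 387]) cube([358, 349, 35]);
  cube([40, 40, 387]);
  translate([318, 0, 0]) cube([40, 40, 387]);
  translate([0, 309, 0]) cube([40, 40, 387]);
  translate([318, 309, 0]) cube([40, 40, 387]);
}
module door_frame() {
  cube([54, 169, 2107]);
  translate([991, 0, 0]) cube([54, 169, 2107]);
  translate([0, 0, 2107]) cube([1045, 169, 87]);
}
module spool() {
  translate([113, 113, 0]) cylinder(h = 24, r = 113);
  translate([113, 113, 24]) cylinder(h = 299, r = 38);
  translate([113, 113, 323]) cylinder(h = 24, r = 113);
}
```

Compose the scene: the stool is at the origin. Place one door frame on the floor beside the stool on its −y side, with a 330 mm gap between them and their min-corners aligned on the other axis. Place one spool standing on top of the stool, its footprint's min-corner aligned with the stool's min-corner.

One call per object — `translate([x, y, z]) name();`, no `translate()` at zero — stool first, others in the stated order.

stool();
translate([0, -499, 0]) door_frame();
translate([0, 0, 422]) spool();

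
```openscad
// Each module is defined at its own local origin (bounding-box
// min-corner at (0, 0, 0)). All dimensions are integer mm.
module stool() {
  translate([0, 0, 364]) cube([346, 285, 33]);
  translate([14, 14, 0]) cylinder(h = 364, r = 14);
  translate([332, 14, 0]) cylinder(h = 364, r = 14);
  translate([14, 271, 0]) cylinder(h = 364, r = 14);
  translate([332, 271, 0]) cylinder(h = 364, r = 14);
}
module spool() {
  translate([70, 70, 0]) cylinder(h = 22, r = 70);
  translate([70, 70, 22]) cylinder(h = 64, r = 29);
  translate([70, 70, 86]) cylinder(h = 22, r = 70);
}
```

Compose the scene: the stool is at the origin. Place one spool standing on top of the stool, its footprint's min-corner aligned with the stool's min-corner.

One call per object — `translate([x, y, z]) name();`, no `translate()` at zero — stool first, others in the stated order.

stool();
translate([0, 0, 397]) spool();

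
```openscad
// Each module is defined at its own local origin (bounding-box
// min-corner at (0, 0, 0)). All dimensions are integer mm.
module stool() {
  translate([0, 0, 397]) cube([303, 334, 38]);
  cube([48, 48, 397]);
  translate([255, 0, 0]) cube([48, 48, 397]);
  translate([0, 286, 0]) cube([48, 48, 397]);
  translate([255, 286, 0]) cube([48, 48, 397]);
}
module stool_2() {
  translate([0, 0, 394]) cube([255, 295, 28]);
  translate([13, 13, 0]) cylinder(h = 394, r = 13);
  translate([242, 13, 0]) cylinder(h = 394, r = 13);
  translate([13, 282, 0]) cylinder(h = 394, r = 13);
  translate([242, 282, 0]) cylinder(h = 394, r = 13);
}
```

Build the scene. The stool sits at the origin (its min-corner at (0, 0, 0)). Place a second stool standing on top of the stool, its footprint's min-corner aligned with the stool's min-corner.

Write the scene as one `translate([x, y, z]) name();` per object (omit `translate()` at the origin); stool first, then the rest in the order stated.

stool();
translate([0, 0, 435]) stool_2();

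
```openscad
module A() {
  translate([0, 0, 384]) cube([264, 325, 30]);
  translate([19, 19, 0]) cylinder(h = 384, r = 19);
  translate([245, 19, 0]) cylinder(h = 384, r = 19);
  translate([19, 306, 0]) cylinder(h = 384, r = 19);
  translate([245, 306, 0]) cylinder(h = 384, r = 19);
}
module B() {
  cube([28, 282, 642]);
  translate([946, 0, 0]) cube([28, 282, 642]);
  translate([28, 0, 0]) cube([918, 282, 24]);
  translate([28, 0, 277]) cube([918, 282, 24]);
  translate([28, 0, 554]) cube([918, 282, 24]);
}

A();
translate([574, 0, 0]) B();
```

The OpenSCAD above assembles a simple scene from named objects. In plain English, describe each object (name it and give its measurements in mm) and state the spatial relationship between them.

A is a four-legged stool. The seat is 264×325 mm, 30 mm thick, top at z = 414 mm. It stands on four round legs, each 38 mm in diameter, from z = 0 to the seat underside, each leg's axis is inset half a diameter from the nearest pair of seat edges (so the leg's bounding box is flush with the corner).

B is an open bookshelf. Two side panels, each 28 mm thick, 282 mm deep and 642 mm tall, stand 974 mm apart (outside-to-outside). Between them sit 3 shelves, each 24 mm thick and 282 mm deep, spanning the full gap between the sides. The bottom shelf rests on the floor (its underside at z = 0) and the clear gap between one shelf's top and the next shelf's underside is 253 mm.

The bookshelf is on the floor beside the stool on its +x side.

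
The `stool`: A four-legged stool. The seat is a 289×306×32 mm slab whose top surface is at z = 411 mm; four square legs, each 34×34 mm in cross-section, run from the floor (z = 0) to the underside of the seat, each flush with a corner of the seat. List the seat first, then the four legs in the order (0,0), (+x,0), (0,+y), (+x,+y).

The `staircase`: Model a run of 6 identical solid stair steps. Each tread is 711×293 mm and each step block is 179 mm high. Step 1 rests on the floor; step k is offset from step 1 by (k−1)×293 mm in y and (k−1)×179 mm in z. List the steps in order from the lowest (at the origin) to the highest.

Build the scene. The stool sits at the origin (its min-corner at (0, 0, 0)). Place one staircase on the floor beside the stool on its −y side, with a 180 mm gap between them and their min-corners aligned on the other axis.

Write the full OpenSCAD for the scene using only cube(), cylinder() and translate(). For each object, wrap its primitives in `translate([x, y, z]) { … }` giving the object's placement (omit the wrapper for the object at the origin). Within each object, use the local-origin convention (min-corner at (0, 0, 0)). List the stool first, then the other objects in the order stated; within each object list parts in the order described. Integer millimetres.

translate([0, 0, 379]) cube([289, 306, 32]);
cube([34, 34, 379]);
translate([255, 0, 0]) cube([34, 34, 379]);
translate([0, 272, 0]) cube([34, 34, 379]);
translate([255, 272, 0]) cube([34, 34, 379]);
translate([0, -1938, 0]) {
  cube([711, 293, 179]);
  translate([0, 293, 179]) cube([711, 293, 179]);
  translate([0, 586, 358]) cube([711, 293, 179]);
  translate([0, 879, 537]) cube([711, 293, 179]);
  translate([0, 1172, 716]) cube([711, 293, 179]);
  translate([0, 1465, 895]) cube([711, 293, 179]);
}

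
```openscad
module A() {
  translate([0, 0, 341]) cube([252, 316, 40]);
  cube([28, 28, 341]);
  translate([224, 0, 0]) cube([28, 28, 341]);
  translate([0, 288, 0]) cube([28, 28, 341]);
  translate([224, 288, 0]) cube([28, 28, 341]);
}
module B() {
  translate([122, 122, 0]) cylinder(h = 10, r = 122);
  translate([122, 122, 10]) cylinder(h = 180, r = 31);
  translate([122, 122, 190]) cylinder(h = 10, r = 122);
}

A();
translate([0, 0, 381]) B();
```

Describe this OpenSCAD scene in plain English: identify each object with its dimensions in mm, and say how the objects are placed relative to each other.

A is a simple wooden stool: a rectangular seat 252 mm (x) by 316 mm (y), 40 mm thick, top face at z = 381 mm, on four square legs, each 28×28 mm in cross-section. The legs rest on z = 0, each flush with a corner of the seat.

B is a spool: two coaxial disc flanges of radius 122 mm and thickness 10 mm, joined by a core cylinder of radius 31 mm and height 180 mm. The lower flange rests on z = 0 and the three cylinders share a vertical axis.

The spool is on top of the stool.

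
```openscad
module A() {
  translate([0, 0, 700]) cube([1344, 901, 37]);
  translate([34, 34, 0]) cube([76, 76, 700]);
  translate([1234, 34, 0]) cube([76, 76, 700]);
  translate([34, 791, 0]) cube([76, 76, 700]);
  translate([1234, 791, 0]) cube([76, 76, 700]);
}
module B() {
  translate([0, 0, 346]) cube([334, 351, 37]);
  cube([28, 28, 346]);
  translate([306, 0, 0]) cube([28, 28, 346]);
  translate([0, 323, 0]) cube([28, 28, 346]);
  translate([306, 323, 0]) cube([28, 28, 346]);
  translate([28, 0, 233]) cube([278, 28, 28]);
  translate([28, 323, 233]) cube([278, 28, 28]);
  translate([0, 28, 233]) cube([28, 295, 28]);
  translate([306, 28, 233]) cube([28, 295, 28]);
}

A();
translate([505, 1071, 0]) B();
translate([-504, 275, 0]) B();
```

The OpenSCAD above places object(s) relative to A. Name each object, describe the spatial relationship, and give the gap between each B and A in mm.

Each stool's nearest face is 170 mm from the table's bounding box.

A is a table. B is a stool. Two stools sit around the table at the +y, −x sides. The gap between each stool and the table is 170 mm.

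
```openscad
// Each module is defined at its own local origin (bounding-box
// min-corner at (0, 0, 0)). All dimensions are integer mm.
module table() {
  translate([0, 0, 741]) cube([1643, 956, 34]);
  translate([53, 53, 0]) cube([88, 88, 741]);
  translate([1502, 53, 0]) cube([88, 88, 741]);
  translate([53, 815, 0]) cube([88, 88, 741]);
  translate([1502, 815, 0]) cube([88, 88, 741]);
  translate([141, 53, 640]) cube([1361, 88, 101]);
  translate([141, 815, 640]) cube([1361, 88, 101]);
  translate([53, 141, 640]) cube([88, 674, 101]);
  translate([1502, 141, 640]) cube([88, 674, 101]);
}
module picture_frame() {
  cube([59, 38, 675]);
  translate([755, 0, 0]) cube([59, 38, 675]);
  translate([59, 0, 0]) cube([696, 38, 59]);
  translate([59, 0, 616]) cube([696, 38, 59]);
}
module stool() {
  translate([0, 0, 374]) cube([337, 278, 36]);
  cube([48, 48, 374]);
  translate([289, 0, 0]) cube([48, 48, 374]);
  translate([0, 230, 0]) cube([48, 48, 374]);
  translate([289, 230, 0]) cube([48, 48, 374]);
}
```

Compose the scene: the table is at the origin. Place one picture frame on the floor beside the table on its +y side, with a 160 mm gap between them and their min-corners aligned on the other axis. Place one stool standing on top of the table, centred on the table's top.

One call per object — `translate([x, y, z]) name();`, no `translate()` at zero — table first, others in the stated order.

table();
translate([0, 1116, 0]) picture_frame();
translate([653, 339, 775]) stool();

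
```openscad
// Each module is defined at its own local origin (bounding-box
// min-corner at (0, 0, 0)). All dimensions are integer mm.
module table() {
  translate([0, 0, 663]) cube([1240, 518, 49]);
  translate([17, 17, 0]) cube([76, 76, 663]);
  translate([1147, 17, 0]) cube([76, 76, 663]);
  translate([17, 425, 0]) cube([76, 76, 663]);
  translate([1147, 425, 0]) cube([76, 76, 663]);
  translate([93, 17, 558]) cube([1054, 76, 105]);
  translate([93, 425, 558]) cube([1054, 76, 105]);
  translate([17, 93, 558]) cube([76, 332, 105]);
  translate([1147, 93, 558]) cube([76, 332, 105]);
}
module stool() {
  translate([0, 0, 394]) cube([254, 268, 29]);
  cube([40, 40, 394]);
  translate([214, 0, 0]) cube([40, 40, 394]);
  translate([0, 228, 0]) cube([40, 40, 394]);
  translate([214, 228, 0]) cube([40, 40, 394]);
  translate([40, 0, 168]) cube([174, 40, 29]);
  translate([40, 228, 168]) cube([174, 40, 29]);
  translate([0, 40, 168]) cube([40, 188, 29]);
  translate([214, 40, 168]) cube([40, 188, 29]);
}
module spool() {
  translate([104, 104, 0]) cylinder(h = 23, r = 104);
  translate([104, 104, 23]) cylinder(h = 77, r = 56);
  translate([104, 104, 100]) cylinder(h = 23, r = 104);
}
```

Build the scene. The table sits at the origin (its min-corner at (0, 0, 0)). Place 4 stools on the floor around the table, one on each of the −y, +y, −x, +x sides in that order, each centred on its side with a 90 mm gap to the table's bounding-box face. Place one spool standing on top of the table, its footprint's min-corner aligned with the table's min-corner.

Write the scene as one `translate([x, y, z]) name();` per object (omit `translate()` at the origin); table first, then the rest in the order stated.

table();
translate([493, -358, 0]) stool();
translate([493, 608, 0]) stool();
translate([-344, 125, 0]) stool();
translate([1330, 125, 0]) stool();
translate([0, 0, 712]) spool();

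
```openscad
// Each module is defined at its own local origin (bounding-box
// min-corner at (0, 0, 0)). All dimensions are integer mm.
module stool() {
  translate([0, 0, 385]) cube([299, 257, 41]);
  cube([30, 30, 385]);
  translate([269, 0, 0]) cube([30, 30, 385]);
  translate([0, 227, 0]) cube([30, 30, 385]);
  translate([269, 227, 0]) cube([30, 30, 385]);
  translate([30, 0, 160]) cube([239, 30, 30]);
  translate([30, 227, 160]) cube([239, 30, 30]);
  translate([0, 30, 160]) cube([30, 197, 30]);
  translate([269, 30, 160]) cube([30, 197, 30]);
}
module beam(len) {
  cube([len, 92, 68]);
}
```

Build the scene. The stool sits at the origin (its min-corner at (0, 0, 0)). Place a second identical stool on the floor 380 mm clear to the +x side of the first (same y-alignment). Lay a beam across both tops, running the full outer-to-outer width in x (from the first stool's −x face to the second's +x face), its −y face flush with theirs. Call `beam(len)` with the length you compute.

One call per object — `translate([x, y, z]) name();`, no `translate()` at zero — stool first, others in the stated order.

stool();
translate([679, 0, 0]) stool();
translate([0, 0, 426]) beam(978);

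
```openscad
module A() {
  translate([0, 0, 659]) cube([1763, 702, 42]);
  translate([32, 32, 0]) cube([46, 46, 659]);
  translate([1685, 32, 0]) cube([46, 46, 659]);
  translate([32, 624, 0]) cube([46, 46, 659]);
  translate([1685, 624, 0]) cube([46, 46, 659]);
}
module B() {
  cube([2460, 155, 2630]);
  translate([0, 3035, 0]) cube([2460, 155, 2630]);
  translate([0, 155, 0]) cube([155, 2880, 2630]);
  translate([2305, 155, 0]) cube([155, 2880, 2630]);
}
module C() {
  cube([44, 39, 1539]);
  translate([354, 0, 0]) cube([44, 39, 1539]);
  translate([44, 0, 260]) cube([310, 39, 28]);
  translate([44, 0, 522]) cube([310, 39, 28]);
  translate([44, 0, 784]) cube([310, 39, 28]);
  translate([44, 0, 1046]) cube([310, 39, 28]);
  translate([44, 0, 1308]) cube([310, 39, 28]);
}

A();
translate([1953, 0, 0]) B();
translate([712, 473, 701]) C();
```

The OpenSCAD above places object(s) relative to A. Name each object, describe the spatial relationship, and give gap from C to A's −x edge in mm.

A is a table. B is a house frame. C is a ladder. The house frame is on the floor beside the table on its +x side. The ladder is on top of the table. The gap from the ladder to the table's −x edge is 712 mm.

The ladder's min-x is at 712; the table's min-x is 0; gap = 712 mm.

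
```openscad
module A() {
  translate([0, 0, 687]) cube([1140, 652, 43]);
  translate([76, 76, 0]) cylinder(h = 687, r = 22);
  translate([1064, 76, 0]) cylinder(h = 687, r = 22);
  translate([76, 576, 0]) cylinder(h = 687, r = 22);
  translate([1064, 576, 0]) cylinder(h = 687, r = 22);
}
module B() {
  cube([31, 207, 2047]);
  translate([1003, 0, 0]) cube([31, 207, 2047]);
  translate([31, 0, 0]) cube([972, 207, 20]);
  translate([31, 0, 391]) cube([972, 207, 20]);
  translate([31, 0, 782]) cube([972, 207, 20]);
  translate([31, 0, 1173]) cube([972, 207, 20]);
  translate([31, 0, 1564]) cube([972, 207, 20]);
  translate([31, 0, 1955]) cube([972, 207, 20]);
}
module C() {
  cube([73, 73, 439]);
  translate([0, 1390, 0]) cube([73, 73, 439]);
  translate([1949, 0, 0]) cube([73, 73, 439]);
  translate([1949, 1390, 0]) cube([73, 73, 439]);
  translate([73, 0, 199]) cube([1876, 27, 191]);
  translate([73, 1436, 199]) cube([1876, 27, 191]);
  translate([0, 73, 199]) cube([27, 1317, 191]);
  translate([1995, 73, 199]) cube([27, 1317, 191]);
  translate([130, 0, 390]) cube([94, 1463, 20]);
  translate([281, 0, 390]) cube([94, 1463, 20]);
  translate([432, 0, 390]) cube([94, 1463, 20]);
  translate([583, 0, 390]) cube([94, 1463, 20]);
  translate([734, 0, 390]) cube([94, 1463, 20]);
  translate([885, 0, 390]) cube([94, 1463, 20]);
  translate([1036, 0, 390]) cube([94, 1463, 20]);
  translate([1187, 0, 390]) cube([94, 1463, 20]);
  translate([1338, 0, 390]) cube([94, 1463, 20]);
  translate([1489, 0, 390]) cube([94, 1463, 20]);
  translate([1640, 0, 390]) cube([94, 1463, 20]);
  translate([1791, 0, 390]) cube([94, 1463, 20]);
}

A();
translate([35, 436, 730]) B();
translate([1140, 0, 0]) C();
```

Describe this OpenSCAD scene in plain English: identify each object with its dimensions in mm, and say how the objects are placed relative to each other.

A is a rectangular dining table. The top is 1140×652×43 mm with its upper surface at z = 730 mm. It stands on four round legs of 44 mm diameter, each leg's bounding box inset 54 mm from the nearest pair of top edges, running from the floor to the underside of the top.

B is an open bookshelf. Two side panels, each 31 mm thick, 207 mm deep and 2047 mm tall, stand 1034 mm apart (outside-to-outside). Between them sit 6 shelves, each 20 mm thick and 207 mm deep, spanning the full gap between the sides. The bottom shelf rests on the floor (its underside at z = 0) and the clear gap between one shelf's top and the next shelf's underside is 371 mm.

C is a bed frame 2022 mm long (x) by 1463 mm wide (y). Four 73×73 mm corner posts, 439 mm tall, at the corners of the footprint. Four rails of 27 mm thickness and 191 mm height run between adjacent posts with their undersides at z = 199 mm, their outer faces flush with the outside of the frame (the two x-running rails run between the posts' inner faces; the two y-running rails run between the posts' inner faces). 12 slats, each 94 mm wide (x) and 20 mm thick, lie across the top of the two x-running rails, running the full 1463 mm width of the frame in y; the slats are evenly spaced along x between the inner faces of the end posts with equal gaps (rounded down to the nearest mm) at the −x end and between each pair — any rounding remainder accumulates at the +x end.

The bookshelf is on top of the table. The bed frame is against the table's +x side, with their −y faces flush.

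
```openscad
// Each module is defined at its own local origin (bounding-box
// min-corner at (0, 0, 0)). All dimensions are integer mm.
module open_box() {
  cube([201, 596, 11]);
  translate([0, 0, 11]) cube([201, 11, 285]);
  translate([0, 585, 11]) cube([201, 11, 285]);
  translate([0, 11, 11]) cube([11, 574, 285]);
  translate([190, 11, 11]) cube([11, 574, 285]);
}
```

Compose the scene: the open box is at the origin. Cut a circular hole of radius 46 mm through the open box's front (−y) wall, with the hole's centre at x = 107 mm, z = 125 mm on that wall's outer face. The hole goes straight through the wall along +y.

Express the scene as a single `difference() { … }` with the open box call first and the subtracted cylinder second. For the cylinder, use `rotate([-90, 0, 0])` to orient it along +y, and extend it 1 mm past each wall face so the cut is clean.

difference() {
  open_box();
  translate([107, -1, 125]) rotate([-90, 0, 0]) cylinder(h = 13, r = 46);
}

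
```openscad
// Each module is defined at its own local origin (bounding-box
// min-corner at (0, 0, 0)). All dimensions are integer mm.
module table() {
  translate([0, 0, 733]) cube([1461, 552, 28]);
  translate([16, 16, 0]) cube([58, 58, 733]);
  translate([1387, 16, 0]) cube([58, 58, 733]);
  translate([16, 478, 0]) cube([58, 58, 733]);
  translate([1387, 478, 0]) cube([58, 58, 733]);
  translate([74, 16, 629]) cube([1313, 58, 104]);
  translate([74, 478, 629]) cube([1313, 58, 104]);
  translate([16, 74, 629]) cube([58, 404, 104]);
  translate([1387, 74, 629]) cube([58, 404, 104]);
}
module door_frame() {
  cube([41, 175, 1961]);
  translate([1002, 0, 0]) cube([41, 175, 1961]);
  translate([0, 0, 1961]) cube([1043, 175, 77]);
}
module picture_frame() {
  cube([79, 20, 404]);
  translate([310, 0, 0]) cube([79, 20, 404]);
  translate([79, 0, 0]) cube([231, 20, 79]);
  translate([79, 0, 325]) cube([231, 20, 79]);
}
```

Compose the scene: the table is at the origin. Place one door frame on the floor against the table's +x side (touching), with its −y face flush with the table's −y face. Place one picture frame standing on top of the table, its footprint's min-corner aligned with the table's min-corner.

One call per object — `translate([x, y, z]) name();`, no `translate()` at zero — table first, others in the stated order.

table();
translate([1461, 0, 0]) door_frame();
translate([0, 0, 761]) picture_frame();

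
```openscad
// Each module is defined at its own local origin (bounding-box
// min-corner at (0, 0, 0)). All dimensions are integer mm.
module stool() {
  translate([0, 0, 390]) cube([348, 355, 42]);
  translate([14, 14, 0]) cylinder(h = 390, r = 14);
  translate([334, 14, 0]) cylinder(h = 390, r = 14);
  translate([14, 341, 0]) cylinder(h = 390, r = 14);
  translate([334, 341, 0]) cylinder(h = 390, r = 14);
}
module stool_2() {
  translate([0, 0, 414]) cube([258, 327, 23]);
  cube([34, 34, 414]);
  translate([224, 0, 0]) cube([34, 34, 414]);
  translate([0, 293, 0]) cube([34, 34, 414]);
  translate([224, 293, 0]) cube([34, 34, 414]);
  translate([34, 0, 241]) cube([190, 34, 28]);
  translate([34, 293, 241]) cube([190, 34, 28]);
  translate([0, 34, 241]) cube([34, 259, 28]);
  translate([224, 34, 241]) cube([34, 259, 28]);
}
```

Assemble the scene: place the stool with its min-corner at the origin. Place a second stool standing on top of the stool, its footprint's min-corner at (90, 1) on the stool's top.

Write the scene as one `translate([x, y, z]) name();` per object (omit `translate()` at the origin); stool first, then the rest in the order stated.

stool();
translate([90, 1, 432]) stool_2();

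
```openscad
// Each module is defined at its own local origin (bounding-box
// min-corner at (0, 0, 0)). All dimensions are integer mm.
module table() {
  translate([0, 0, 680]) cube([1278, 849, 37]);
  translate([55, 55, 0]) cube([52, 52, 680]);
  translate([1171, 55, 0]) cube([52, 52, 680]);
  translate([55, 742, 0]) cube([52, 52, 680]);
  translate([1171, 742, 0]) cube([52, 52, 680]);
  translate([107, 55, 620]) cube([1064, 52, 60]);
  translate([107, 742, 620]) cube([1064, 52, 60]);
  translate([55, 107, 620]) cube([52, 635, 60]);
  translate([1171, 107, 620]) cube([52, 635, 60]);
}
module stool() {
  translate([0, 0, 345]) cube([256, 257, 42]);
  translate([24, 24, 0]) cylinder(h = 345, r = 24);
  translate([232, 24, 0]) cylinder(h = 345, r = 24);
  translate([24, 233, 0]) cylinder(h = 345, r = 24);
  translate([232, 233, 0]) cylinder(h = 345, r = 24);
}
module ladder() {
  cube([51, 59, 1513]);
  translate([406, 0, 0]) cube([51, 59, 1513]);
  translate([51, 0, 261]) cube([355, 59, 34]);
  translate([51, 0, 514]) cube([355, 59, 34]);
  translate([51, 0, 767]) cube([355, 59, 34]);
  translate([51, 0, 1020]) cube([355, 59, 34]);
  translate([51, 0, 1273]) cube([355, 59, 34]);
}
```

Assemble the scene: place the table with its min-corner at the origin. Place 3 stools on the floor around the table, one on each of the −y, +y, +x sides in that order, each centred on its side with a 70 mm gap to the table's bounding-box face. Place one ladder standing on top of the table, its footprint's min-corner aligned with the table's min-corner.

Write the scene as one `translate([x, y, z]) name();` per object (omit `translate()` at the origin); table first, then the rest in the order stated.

table();
translate([511, -327, 0]) stool();
translate([511, 919, 0]) stool();
translate([1348, 296, 0]) stool();
translate([0, 0, 717]) ladder();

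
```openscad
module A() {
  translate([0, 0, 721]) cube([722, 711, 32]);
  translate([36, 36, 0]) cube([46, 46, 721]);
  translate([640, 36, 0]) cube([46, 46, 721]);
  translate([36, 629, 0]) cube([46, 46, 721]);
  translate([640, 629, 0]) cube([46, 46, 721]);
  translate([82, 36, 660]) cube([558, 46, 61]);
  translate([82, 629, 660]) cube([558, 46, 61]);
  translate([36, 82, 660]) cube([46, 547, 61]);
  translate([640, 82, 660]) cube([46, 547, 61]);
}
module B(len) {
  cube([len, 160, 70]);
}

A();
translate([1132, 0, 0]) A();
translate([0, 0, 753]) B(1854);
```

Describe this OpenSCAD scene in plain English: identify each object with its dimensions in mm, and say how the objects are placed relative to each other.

A is a rectangular dining table. The top is 722×711×32 mm with its upper surface at z = 753 mm. It stands on four 46×46 mm square legs, each inset 36 mm from the nearest pair of top edges, running from the floor to the underside of the top. Four apron rails, 46 mm thick and 61 mm tall, run between adjacent legs with their top edges flush with the underside of the top and their outer faces flush with the legs' outer faces.

B is a rectangular beam 1854 mm long (x), 160 mm deep (y), 70 mm thick (z).

The beam spans the tops of two tables placed 410 mm apart, resting at z = 753 mm.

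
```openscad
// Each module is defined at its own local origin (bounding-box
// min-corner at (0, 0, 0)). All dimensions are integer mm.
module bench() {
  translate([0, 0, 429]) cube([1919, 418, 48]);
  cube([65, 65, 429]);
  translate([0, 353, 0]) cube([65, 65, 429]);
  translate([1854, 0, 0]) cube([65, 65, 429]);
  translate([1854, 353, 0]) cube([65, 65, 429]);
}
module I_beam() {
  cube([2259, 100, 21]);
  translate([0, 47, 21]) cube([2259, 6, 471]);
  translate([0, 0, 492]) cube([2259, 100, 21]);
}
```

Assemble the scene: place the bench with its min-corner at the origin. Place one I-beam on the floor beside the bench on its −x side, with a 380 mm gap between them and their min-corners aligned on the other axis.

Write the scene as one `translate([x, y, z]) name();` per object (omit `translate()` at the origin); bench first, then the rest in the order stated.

bench();
translate([-2639, 0, 0]) I_beam();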